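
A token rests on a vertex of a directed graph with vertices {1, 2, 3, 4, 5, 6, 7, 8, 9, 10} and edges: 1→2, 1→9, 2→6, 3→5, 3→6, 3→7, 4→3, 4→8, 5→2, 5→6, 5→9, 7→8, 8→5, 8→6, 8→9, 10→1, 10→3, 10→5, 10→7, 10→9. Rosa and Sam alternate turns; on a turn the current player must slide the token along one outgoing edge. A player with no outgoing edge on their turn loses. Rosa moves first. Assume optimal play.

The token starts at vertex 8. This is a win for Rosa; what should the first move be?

Build the W/L table. Terminal = L. A non-terminal position is W if it has a move to some L; otherwise it is L.
Every edge goes from a vertex to one that appears earlier in the order 9, 6, 2, 5, 8, 7, 3, 4, 1, 10, so processing vertices in that order labels each vertex after all of its successors.
9: no outgoing edge → L
6: no outgoing edge → L
2: can move to 6, which is L ⇒ W
5: can move to 6, which is L ⇒ W
8: can move to 6, which is L ⇒ W
7: the only move is to 8(W), a W ⇒ L
3: can move to 7, which is L ⇒ W
4: moves to 3(W), 8(W); every one is W ⇒ L
1: can move to 9, which is L ⇒ W
10: can move to 7, which is L ⇒ W
From 8, the L positions reachable in one move are: 6, 9. Any move reaching one of these is winning.

Move to 6.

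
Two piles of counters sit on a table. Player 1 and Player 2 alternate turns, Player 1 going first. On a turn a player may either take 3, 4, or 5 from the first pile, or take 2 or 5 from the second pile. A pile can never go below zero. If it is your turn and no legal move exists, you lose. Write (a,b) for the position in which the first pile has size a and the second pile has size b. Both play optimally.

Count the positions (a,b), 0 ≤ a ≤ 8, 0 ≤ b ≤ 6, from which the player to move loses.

23

Classify positions by backward induction: terminal positions (no move available) are L. From any other position, the mover wins iff some move reaches an L.
Every move lowers a or b (never raises either), so fill the grid row by row in increasing a, and left to right within a row: each cell's successors are then already labelled.
      b=0  b=1  b=2  b=3  b=4  b=5  b=6
a=0:    L    L    W    W    L    W    W
a=1:    L    L    W    W    L    W    W
a=2:    L    L    W    W    L    W    W
a=3:    W    W    L    L    W    W    L
a=4:    W    W    L    L    W    W    L
a=5:    W    W    L    L    W    W    L
a=6:    W    W    W    W    W    L    W
a=7:    W    W    W    W    W    L    W
a=8:    L    L    W    W    L    W    W
Cells with no legal move (terminal, hence L): (0,0), (0,1), (1,0), (1,1), (2,0), (2,1).
The remaining L cells, each justified by listing all of its moves:
(0,4): →(0,2)(W) only, which is W, so L
(1,4): →(1,2)(W) only, which is W, so L
(2,4): →(2,2)(W) only, which is W, so L
(3,2): →(0,2)(W), (3,0)(W) — all W, so L
(3,3): →(0,3)(W), (3,1)(W) — all W, so L
(3,6): →(0,6)(W), (3,4)(W), (3,1)(W) — all W, so L
(4,2): →(1,2)(W), (0,2)(W), (4,0)(W) — all W, so L
(4,3): →(1,3)(W), (0,3)(W), (4,1)(W) — all W, so L
(4,6): →(1,6)(W), (0,6)(W), (4,4)(W), (4,1)(W) — all W, so L
(5,2): →(2,2)(W), (1,2)(W), (0,2)(W), (5,0)(W) — all W, so L
(5,3): →(2,3)(W), (1,3)(W), (0,3)(W), (5,1)(W) — all W, so L
(5,6): →(2,6)(W), (1,6)(W), (0,6)(W), (5,4)(W), (5,1)(W) — all W, so L
(6,5): →(3,5)(W), (2,5)(W), (1,5)(W), (6,3)(W), (6,0)(W) — all W, so L
(7,5): →(4,5)(W), (3,5)(W), (2,5)(W), (7,3)(W), (7,0)(W) — all W, so L
(8,0): →(5,0)(W), (4,0)(W), (3,0)(W) — all W, so L
(8,1): →(5,1)(W), (4,1)(W), (3,1)(W) — all W, so L
(8,4): →(5,4)(W), (4,4)(W), (3,4)(W), (8,2)(W) — all W, so L
Every other cell has at least one move into one of the L cells above, so it is W.
L cells per row: a=0: 3, a=1: 3, a=2: 3, a=3: 3, a=4: 3, a=5: 3, a=6: 1, a=7: 1, a=8: 3; total 23.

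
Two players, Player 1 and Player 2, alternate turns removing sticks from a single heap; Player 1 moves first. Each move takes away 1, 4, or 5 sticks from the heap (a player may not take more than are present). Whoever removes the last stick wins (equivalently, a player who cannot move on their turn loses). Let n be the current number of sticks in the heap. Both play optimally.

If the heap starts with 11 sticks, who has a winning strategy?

Player 1 wins.

Compute win/loss labels from the base case upward. A position with no move is L. Any other position is W if it can reach an L in one move, else L.
n=0: no move → L
n=1: reaches L-position 0 → W
n=2: only reaches 1(W), which is W → L
n=3: reaches L-position 2 → W
n=4: reaches L-position 0 → W
n=5: reaches L-position 0 → W
n=6: reaches L-position 2 → W
n=7: reaches L-position 2 → W
n=8: only reaches 7(W), 4(W), 3(W), all W → L
n=9: reaches L-position 8 → W
n=10: only reaches 9(W), 6(W), 5(W), all W → L
n=11: reaches L-position 10 → W
From 11 Player 1 can remove 1, leaving 10, reaching an L position.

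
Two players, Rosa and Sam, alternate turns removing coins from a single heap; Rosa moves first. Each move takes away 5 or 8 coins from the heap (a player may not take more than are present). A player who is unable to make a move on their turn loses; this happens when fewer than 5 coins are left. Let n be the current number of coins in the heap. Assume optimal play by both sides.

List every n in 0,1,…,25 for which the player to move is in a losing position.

0, 1, 2, 3, 4, 13, 14, 15, 16, 17

Classify positions by backward induction: terminal positions (no move available) are L. From any other position, the mover wins iff some move reaches an L.
n=0: no move → L
n=1: no move → L
n=2: no move → L
n=3: no move → L
n=4: no move → L
n=5: can move to 0, which is L ⇒ W
n=6: can move to 1, which is L ⇒ W
n=7: can move to 2, which is L ⇒ W
n=8: can move to 3, which is L ⇒ W
n=9: can move to 4, which is L ⇒ W
n=10: can move to 2, which is L ⇒ W
n=11: can move to 3, which is L ⇒ W
n=12: can move to 4, which is L ⇒ W
n=13: moves to 8(W), 5(W); every one is W ⇒ L
n=14: moves to 9(W), 6(W); every one is W ⇒ L
n=15: moves to 10(W), 7(W); every one is W ⇒ L
n=16: moves to 11(W), 8(W); every one is W ⇒ L
n=17: moves to 12(W), 9(W); every one is W ⇒ L
n=18: can move to 13, which is L ⇒ W
n=19: can move to 14, which is L ⇒ W
n=20: can move to 15, which is L ⇒ W
n=21: can move to 16, which is L ⇒ W
n=22: can move to 17, which is L ⇒ W
n=23: can move to 15, which is L ⇒ W
n=24: can move to 16, which is L ⇒ W
n=25: can move to 17, which is L ⇒ W
Reading off the rows marked L gives the requested list; there are 10 such values of n.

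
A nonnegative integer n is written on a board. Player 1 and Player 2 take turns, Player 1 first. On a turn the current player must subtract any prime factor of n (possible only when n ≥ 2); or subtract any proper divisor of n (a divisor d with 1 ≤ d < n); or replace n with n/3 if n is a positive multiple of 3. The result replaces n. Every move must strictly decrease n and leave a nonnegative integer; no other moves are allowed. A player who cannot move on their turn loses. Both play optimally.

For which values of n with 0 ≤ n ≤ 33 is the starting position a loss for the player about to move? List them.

Build the W/L table. Terminal = L. A non-terminal position is W if it has a move to some L; otherwise it is L.
n=0: no move → L
n=1: no move → L
n=2: can move to 0, which is L ⇒ W
n=3: can move to 0, which is L ⇒ W
n=4: moves to 2(W), 3(W); every one is W ⇒ L
n=5: can move to 0, which is L ⇒ W
n=6: can move to 4, which is L ⇒ W
n=7: can move to 0, which is L ⇒ W
n=8: can move to 4, which is L ⇒ W
n=9: moves to 3(W), 6(W), 8(W); every one is W ⇒ L
n=10: can move to 9, which is L ⇒ W
n=11: can move to 0, which is L ⇒ W
n=12: can move to 4, which is L ⇒ W
n=13: can move to 0, which is L ⇒ W
n=14: moves to 7(W), 12(W), 13(W); every one is W ⇒ L
n=15: can move to 14, which is L ⇒ W
n=16: can move to 14, which is L ⇒ W
n=17: can move to 0, which is L ⇒ W
n=18: can move to 9, which is L ⇒ W
n=19: can move to 0, which is L ⇒ W
n=20: moves to 10(W), 15(W), 16(W), 18(W), 19(W); every one is W ⇒ L
n=21: can move to 14, which is L ⇒ W
n=22: can move to 20, which is L ⇒ W
n=23: can move to 0, which is L ⇒ W
n=24: can move to 20, which is L ⇒ W
n=25: can move to 20, which is L ⇒ W
n=26: moves to 13(W), 24(W), 25(W); every one is W ⇒ L
n=27: can move to 9, which is L ⇒ W
n=28: can move to 14, which is L ⇒ W
n=29: can move to 0, which is L ⇒ W
n=30: can move to 20, which is L ⇒ W
n=31: can move to 0, which is L ⇒ W
n=32: moves to 16(W), 24(W), 28(W), 30(W), 31(W); every one is W ⇒ L
n=33: can move to 32, which is L ⇒ W
The losing starting values of n are exactly the entries labelled L in this table (8 of them).

0, 1, 4, 9, 14, 20, 26, 32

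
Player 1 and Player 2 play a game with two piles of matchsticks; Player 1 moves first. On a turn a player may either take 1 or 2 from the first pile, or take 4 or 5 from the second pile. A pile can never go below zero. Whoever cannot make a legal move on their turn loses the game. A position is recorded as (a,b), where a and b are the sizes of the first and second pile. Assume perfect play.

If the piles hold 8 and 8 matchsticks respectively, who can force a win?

Player 2 wins.

Use the standard recursion: the mover loses at a terminal position; elsewhere, the mover wins exactly when some move hands the opponent an L position.
No move ever increases a pile, so every position that can arise here has a ≤ 8 and b ≤ 8; it is enough to label the cells with 0 ≤ a ≤ 8 and 0 ≤ b ≤ 8.
Every move lowers a or b (never raises either), so fill the grid row by row in increasing a, and left to right within a row: each cell's successors are then already labelled.
      b=0  b=1  b=2  b=3  b=4  b=5  b=6  b=7  b=8
a=0:    L    L    L    L    W    W    W    W    W
a=1:    W    W    W    W    L    L    L    L    W
a=2:    W    W    W    W    W    W    W    W    L
a=3:    L    L    L    L    W    W    W    W    W
a=4:    W    W    W    W    L    L    L    L    W
a=5:    W    W    W    W    W    W    W    W    L
a=6:    L    L    L    L    W    W    W    W    W
a=7:    W    W    W    W    L    L    L    L    W
a=8:    W    W    W    W    W    W    W    W    L
Cells with no legal move (terminal, hence L): (0,0), (0,1), (0,2), (0,3).
The remaining L cells, each justified by listing all of its moves:
(1,4): only reaches (0,4)(W), (1,0)(W), all W → L
(1,5): only reaches (0,5)(W), (1,1)(W), (1,0)(W), all W → L
(1,6): only reaches (0,6)(W), (1,2)(W), (1,1)(W), all W → L
(1,7): only reaches (0,7)(W), (1,3)(W), (1,2)(W), all W → L
(2,8): only reaches (1,8)(W), (0,8)(W), (2,4)(W), (2,3)(W), all W → L
(3,0): only reaches (2,0)(W), (1,0)(W), all W → L
(3,1): only reaches (2,1)(W), (1,1)(W), all W → L
(3,2): only reaches (2,2)(W), (1,2)(W), all W → L
(3,3): only reaches (2,3)(W), (1,3)(W), all W → L
(4,4): only reaches (3,4)(W), (2,4)(W), (4,0)(W), all W → L
(4,5): only reaches (3,5)(W), (2,5)(W), (4,1)(W), (4,0)(W), all W → L
(4,6): only reaches (3,6)(W), (2,6)(W), (4,2)(W), (4,1)(W), all W → L
(4,7): only reaches (3,7)(W), (2,7)(W), (4,3)(W), (4,2)(W), all W → L
(5,8): only reaches (4,8)(W), (3,8)(W), (5,4)(W), (5,3)(W), all W → L
(6,0): only reaches (5,0)(W), (4,0)(W), all W → L
(6,1): only reaches (5,1)(W), (4,1)(W), all W → L
(6,2): only reaches (5,2)(W), (4,2)(W), all W → L
(6,3): only reaches (5,3)(W), (4,3)(W), all W → L
(7,4): only reaches (6,4)(W), (5,4)(W), (7,0)(W), all W → L
(7,5): only reaches (6,5)(W), (5,5)(W), (7,1)(W), (7,0)(W), all W → L
(7,6): only reaches (6,6)(W), (5,6)(W), (7,2)(W), (7,1)(W), all W → L
(7,7): only reaches (6,7)(W), (5,7)(W), (7,3)(W), (7,2)(W), all W → L
(8,8): only reaches (7,8)(W), (6,8)(W), (8,4)(W), (8,3)(W), all W → L
Every other cell has at least one move into one of the L cells above, so it is W.
Every move from (8,8) reaches a W position, so the mover loses.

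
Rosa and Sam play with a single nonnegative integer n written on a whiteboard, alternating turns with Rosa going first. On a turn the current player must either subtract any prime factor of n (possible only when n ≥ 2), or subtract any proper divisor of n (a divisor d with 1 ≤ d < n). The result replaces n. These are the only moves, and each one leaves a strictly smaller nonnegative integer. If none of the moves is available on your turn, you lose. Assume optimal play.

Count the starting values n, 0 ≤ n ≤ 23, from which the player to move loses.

6

Classify positions by backward induction: terminal positions (no move available) are L. From any other position, the mover wins iff some move reaches an L.
n=0: no move → L
n=1: no move → L
n=2: W (go to 0, an L position)
n=3: W (go to 0, an L position)
n=4: L (options 2(W), 3(W) are all W)
n=5: W (go to 0, an L position)
n=6: W (go to 4, an L position)
n=7: W (go to 0, an L position)
n=8: W (go to 4, an L position)
n=9: L (options 6(W), 8(W) are all W)
n=10: W (go to 9, an L position)
n=11: W (go to 0, an L position)
n=12: W (go to 9, an L position)
n=13: W (go to 0, an L position)
n=14: L (options 7(W), 12(W), 13(W) are all W)
n=15: W (go to 14, an L position)
n=16: W (go to 14, an L position)
n=17: W (go to 0, an L position)
n=18: W (go to 9, an L position)
n=19: W (go to 0, an L position)
n=20: L (options 10(W), 15(W), 16(W), 18(W), 19(W) are all W)
n=21: W (go to 14, an L position)
n=22: W (go to 20, an L position)
n=23: W (go to 0, an L position)
L entries with 0 ≤ n ≤ 23: n = 0, 1, 4, 9, 14, 20; that makes 6.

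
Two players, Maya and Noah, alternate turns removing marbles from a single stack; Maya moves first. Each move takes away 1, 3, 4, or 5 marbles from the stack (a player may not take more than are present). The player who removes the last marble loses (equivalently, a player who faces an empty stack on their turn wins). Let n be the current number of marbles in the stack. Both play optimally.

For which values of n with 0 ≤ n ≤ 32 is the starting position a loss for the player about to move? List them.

1, 3, 9, 11, 17, 19, 25, 27

Work bottom-up. With no move the player to move wins. Otherwise the position is W if at least one move leads to an L position for the opponent, and L if every move leads to a W.
n=0: no move; the opponent has just taken the last marble and therefore loses → W
n=1: the only move is to 0(W), a W ⇒ L
n=2: can move to 1, which is L ⇒ W
n=3: moves to 2(W), 0(W); every one is W ⇒ L
n=4: can move to 3, which is L ⇒ W
n=5: can move to 1, which is L ⇒ W
n=6: can move to 3, which is L ⇒ W
n=7: can move to 3, which is L ⇒ W
n=8: can move to 3, which is L ⇒ W
n=9: moves to 8(W), 6(W), 5(W), 4(W); every one is W ⇒ L
n=10: can move to 9, which is L ⇒ W
n=11: moves to 10(W), 8(W), 7(W), 6(W); every one is W ⇒ L
n=12: can move to 11, which is L ⇒ W
n=13: can move to 9, which is L ⇒ W
n=14: can move to 11, which is L ⇒ W
n=15: can move to 11, which is L ⇒ W
n=16: can move to 11, which is L ⇒ W
n=17: moves to 16(W), 14(W), 13(W), 12(W); every one is W ⇒ L
n=18: can move to 17, which is L ⇒ W
n=19: moves to 18(W), 16(W), 15(W), 14(W); every one is W ⇒ L
n=20: can move to 19, which is L ⇒ W
n=21: can move to 17, which is L ⇒ W
n=22: can move to 19, which is L ⇒ W
n=23: can move to 19, which is L ⇒ W
n=24: can move to 19, which is L ⇒ W
n=25: moves to 24(W), 22(W), 21(W), 20(W); every one is W ⇒ L
n=26: can move to 25, which is L ⇒ W
n=27: moves to 26(W), 24(W), 23(W), 22(W); every one is W ⇒ L
n=28: can move to 27, which is L ⇒ W
n=29: can move to 25, which is L ⇒ W
n=30: can move to 27, which is L ⇒ W
n=31: can move to 27, which is L ⇒ W
n=32: can move to 27, which is L ⇒ W
The losing starting values of n are exactly the entries labelled L in this table (8 of them).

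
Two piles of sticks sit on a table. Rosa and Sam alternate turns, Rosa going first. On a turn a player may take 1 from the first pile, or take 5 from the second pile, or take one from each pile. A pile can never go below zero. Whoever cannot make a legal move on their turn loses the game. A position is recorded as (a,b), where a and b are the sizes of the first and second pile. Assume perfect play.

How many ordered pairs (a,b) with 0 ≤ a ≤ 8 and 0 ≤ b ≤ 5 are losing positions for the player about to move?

Use the standard recursion: the mover loses at a terminal position; elsewhere, the mover wins exactly when some move hands the opponent an L position.
Every move lowers a or b (never raises either), so fill the grid row by row in increasing a, and left to right within a row: each cell's successors are then already labelled.
      b=0  b=1  b=2  b=3  b=4  b=5
a=0:    L    L    L    L    L    W
a=1:    W    W    W    W    W    W
a=2:    L    L    L    L    L    W
a=3:    W    W    W    W    W    W
a=4:    L    L    L    L    L    W
a=5:    W    W    W    W    W    W
a=6:    L    L    L    L    L    W
a=7:    W    W    W    W    W    W
a=8:    L    L    L    L    L    W
Cells with no legal move (terminal, hence L): (0,0), (0,1), (0,2), (0,3), (0,4).
The remaining L cells, each justified by listing all of its moves:
(2,0): →(1,0)(W) only, which is W, so L
(2,1): →(1,1)(W), (1,0)(W) — all W, so L
(2,2): →(1,2)(W), (1,1)(W) — all W, so L
(2,3): →(1,3)(W), (1,2)(W) — all W, so L
(2,4): →(1,4)(W), (1,3)(W) — all W, so L
(4,0): →(3,0)(W) only, which is W, so L
(4,1): →(3,1)(W), (3,0)(W) — all W, so L
(4,2): →(3,2)(W), (3,1)(W) — all W, so L
(4,3): →(3,3)(W), (3,2)(W) — all W, so L
(4,4): →(3,4)(W), (3,3)(W) — all W, so L
(6,0): →(5,0)(W) only, which is W, so L
(6,1): →(5,1)(W), (5,0)(W) — all W, so L
(6,2): →(5,2)(W), (5,1)(W) — all W, so L
(6,3): →(5,3)(W), (5,2)(W) — all W, so L
(6,4): →(5,4)(W), (5,3)(W) — all W, so L
(8,0): →(7,0)(W) only, which is W, so L
(8,1): →(7,1)(W), (7,0)(W) — all W, so L
(8,2): →(7,2)(W), (7,1)(W) — all W, so L
(8,3): →(7,3)(W), (7,2)(W) — all W, so L
(8,4): →(7,4)(W), (7,3)(W) — all W, so L
Every other cell has at least one move into one of the L cells above, so it is W.
L cells per row: a=0: 5, a=1: 0, a=2: 5, a=3: 0, a=4: 5, a=5: 0, a=6: 5, a=7: 0, a=8: 5; total 25.

25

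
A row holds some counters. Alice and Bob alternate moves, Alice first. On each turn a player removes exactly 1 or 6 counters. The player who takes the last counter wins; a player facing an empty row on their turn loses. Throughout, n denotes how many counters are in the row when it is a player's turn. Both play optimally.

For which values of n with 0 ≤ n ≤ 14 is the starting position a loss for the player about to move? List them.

0, 2, 4, 7, 9, 11, 14

Classify positions by backward induction: terminal positions (no move available) are L. From any other position, the mover wins iff some move reaches an L.
n=0: no move → L
n=1: W (go to 0, an L position)
n=2: L (sole option 1(W) is W)
n=3: W (go to 2, an L position)
n=4: L (sole option 3(W) is W)
n=5: W (go to 4, an L position)
n=6: W (go to 0, an L position)
n=7: L (options 6(W), 1(W) are all W)
n=8: W (go to 7, an L position)
n=9: L (options 8(W), 3(W) are all W)
n=10: W (go to 9, an L position)
n=11: L (options 10(W), 5(W) are all W)
n=12: W (go to 11, an L position)
n=13: W (go to 7, an L position)
n=14: L (options 13(W), 8(W) are all W)
Reading off the rows marked L gives the requested list; there are 7 such values of n.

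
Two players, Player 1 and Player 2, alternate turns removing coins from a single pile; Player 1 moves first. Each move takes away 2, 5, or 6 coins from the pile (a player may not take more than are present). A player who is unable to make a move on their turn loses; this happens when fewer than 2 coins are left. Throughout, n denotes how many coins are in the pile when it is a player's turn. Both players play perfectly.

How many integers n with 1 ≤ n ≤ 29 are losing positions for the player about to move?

Classify positions by backward induction: terminal positions (no move available) are L. From any other position, the mover wins iff some move reaches an L.
n=0: no move → L
n=1: no move → L
n=2: can move to 0, which is L ⇒ W
n=3: can move to 1, which is L ⇒ W
n=4: the only move is to 2(W), a W ⇒ L
n=5: can move to 0, which is L ⇒ W
n=6: can move to 4, which is L ⇒ W
n=7: can move to 1, which is L ⇒ W
n=8: moves to 6(W), 3(W), 2(W); every one is W ⇒ L
n=9: can move to 4, which is L ⇒ W
n=10: can move to 8, which is L ⇒ W
n=11: moves to 9(W), 6(W), 5(W); every one is W ⇒ L
n=12: moves to 10(W), 7(W), 6(W); every one is W ⇒ L
n=13: can move to 11, which is L ⇒ W
n=14: can move to 12, which is L ⇒ W
n=15: moves to 13(W), 10(W), 9(W); every one is W ⇒ L
n=16: can move to 11, which is L ⇒ W
n=17: can move to 15, which is L ⇒ W
n=18: can move to 12, which is L ⇒ W
n=19: moves to 17(W), 14(W), 13(W); every one is W ⇒ L
n=20: can move to 15, which is L ⇒ W
n=21: can move to 19, which is L ⇒ W
n=22: moves to 20(W), 17(W), 16(W); every one is W ⇒ L
n=23: moves to 21(W), 18(W), 17(W); every one is W ⇒ L
n=24: can move to 22, which is L ⇒ W
n=25: can move to 23, which is L ⇒ W
n=26: moves to 24(W), 21(W), 20(W); every one is W ⇒ L
n=27: can move to 22, which is L ⇒ W
n=28: can move to 26, which is L ⇒ W
n=29: can move to 23, which is L ⇒ W
L entries with 1 ≤ n ≤ 29 (n=0 is outside the asked range and is not counted): n = 1, 4, 8, 11, 12, 15, 19, 22, 23, 26; that makes 10.

10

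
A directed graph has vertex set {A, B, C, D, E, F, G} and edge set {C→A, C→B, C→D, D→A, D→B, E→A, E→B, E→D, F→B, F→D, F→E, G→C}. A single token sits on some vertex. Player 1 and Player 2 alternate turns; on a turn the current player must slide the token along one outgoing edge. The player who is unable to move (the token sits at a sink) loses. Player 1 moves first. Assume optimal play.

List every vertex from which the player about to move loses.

A, B, G

Classify positions by backward induction: terminal positions (no move available) are L. From any other position, the mover wins iff some move reaches an L.
Every edge goes from a vertex to one that appears earlier in the order A, B, D, E, C, F, G, so processing vertices in that order labels each vertex after all of its successors.
A: no outgoing edge → L
B: no outgoing edge → L
D: can move to B, which is L ⇒ W
E: can move to B, which is L ⇒ W
C: can move to B, which is L ⇒ W
F: can move to B, which is L ⇒ W
G: the only move is to C(W), a W ⇒ L
Reading off the rows marked L gives the requested list; there are 3 such vertices.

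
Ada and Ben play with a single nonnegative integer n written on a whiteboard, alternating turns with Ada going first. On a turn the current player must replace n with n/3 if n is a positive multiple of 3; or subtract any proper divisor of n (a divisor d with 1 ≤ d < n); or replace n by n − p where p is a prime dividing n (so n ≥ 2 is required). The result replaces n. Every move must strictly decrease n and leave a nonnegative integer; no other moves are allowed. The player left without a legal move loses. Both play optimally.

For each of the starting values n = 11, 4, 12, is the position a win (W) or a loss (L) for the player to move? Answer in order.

11: W, 4: L, 12: W

Use the standard recursion: the mover loses at a terminal position; elsewhere, the mover wins exactly when some move hands the opponent an L position.
n=0: no move → L
n=1: no move → L
n=2: can move to 0, which is L ⇒ W
n=3: can move to 0, which is L ⇒ W
n=4: moves to 2(W), 3(W); every one is W ⇒ L
n=5: can move to 0, which is L ⇒ W
n=6: can move to 4, which is L ⇒ W
n=7: can move to 0, which is L ⇒ W
n=8: can move to 4, which is L ⇒ W
n=9: moves to 3(W), 6(W), 8(W); every one is W ⇒ L
n=10: can move to 9, which is L ⇒ W
n=11: can move to 0, which is L ⇒ W
n=12: can move to 4, which is L ⇒ W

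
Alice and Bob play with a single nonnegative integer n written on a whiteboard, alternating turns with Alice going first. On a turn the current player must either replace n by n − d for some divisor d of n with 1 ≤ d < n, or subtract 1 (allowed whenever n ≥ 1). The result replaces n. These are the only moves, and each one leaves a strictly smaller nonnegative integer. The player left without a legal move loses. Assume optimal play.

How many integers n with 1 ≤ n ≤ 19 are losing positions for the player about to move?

Classify positions by backward induction: terminal positions (no move available) are L. From any other position, the mover wins iff some move reaches an L.
n=0: no move → L
n=1: can move to 0, which is L ⇒ W
n=2: the only move is to 1(W), a W ⇒ L
n=3: can move to 2, which is L ⇒ W
n=4: can move to 2, which is L ⇒ W
n=5: the only move is to 4(W), a W ⇒ L
n=6: can move to 5, which is L ⇒ W
n=7: the only move is to 6(W), a W ⇒ L
n=8: can move to 7, which is L ⇒ W
n=9: moves to 6(W), 8(W); every one is W ⇒ L
n=10: can move to 5, which is L ⇒ W
n=11: the only move is to 10(W), a W ⇒ L
n=12: can move to 9, which is L ⇒ W
n=13: the only move is to 12(W), a W ⇒ L
n=14: can move to 7, which is L ⇒ W
n=15: moves to 10(W), 12(W), 14(W); every one is W ⇒ L
n=16: can move to 15, which is L ⇒ W
n=17: the only move is to 16(W), a W ⇒ L
n=18: can move to 9, which is L ⇒ W
n=19: the only move is to 18(W), a W ⇒ L
L entries with 1 ≤ n ≤ 19 (n=0 is outside the asked range and is not counted): n = 2, 5, 7, 9, 11, 13, 15, 17, 19; that makes 9.

9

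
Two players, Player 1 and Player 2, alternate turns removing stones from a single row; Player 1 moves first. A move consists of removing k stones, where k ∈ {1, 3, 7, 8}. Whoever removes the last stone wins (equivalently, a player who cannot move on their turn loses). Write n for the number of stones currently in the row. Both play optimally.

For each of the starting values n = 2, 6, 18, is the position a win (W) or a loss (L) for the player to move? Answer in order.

Work bottom-up. With no move the player to move loses. Otherwise the position is W if at least one move leads to an L position for the opponent, and L if every move leads to a W.
n=0: no move → L
n=1: W (go to 0, an L position)
n=2: L (sole option 1(W) is W)
n=3: W (go to 2, an L position)
n=4: L (options 3(W), 1(W) are all W)
n=5: W (go to 4, an L position)
n=6: L (options 5(W), 3(W) are all W)
n=7: W (go to 6, an L position)
n=8: W (go to 0, an L position)
n=9: W (go to 6, an L position)
n=10: W (go to 2, an L position)
n=11: W (go to 4, an L position)
n=12: W (go to 4, an L position)
n=13: W (go to 6, an L position)
n=14: W (go to 6, an L position)
n=15: L (options 14(W), 12(W), 8(W), 7(W) are all W)
n=16: W (go to 15, an L position)
n=17: L (options 16(W), 14(W), 10(W), 9(W) are all W)
n=18: W (go to 17, an L position)

2: L, 6: L, 18: W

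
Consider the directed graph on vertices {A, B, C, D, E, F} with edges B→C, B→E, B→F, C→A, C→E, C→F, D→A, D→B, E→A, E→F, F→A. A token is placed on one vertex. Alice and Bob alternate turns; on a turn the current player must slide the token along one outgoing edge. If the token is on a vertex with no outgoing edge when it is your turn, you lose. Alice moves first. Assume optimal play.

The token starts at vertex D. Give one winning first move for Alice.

Positions with no move are L. A position that does have a move is losing for the player to move precisely when every available move leads to a winning position for the opponent. Fill in the labels:
Every edge goes from a vertex to one that appears earlier in the order A, F, E, C, B, D, so processing vertices in that order labels each vertex after all of its successors.
A: no outgoing edge → L
F: can move to A, which is L ⇒ W
E: can move to A, which is L ⇒ W
C: can move to A, which is L ⇒ W
B: moves to C(W), E(W), F(W); every one is W ⇒ L
D: can move to B, which is L ⇒ W
From D, the L positions reachable in one move are: B, A. Any move reaching one of these is winning.

Move to B.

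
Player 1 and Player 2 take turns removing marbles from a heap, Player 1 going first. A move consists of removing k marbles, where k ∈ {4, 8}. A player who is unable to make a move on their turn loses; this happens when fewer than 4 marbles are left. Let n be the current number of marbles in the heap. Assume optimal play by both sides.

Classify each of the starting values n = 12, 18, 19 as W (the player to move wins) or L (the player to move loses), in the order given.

12: L, 18: W, 19: W

Label each position W (a win for the player to move) or L (a loss). A position with no legal move is L; any other position is W exactly when some move reaches an L, and L when every move reaches a W.
n=0: no move → L
n=1: no move → L
n=2: no move → L
n=3: no move → L
n=4: reaches L-position 0 → W
n=5: reaches L-position 1 → W
n=6: reaches L-position 2 → W
n=7: reaches L-position 3 → W
n=8: reaches L-position 0 → W
n=9: reaches L-position 1 → W
n=10: reaches L-position 2 → W
n=11: reaches L-position 3 → W
n=12: only reaches 8(W), 4(W), all W → L
n=13: only reaches 9(W), 5(W), all W → L
n=14: only reaches 10(W), 6(W), all W → L
n=15: only reaches 11(W), 7(W), all W → L
n=16: reaches L-position 12 → W
n=17: reaches L-position 13 → W
n=18: reaches L-position 14 → W
n=19: reaches L-position 15 → W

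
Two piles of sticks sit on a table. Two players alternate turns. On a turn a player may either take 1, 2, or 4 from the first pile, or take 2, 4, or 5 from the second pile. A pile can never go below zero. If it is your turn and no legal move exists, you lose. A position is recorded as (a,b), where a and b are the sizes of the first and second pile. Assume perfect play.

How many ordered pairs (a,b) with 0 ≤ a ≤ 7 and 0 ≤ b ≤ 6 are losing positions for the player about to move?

Compute win/loss labels from the base case upward. A position with no move is L. Any other position is W if it can reach an L in one move, else L.
Every move lowers a or b (never raises either), so fill the grid row by row in increasing a, and left to right within a row: each cell's successors are then already labelled.
      b=0  b=1  b=2  b=3  b=4  b=5  b=6
a=0:    L    L    W    W    W    W    W
a=1:    W    W    L    L    W    W    W
a=2:    W    W    W    W    L    L    W
a=3:    L    L    W    W    W    W    W
a=4:    W    W    L    L    W    W    W
a=5:    W    W    W    W    L    L    W
a=6:    L    L    W    W    W    W    W
a=7:    W    W    L    L    W    W    W
Cells with no legal move (terminal, hence L): (0,0), (0,1).
The remaining L cells, each justified by listing all of its moves:
(1,2): L (options (0,2)(W), (1,0)(W) are all W)
(1,3): L (options (0,3)(W), (1,1)(W) are all W)
(2,4): L (options (1,4)(W), (0,4)(W), (2,2)(W), (2,0)(W) are all W)
(2,5): L (options (1,5)(W), (0,5)(W), (2,3)(W), (2,1)(W), (2,0)(W) are all W)
(3,0): L (options (2,0)(W), (1,0)(W) are all W)
(3,1): L (options (2,1)(W), (1,1)(W) are all W)
(4,2): L (options (3,2)(W), (2,2)(W), (0,2)(W), (4,0)(W) are all W)
(4,3): L (options (3,3)(W), (2,3)(W), (0,3)(W), (4,1)(W) are all W)
(5,4): L (options (4,4)(W), (3,4)(W), (1,4)(W), (5,2)(W), (5,0)(W) are all W)
(5,5): L (options (4,5)(W), (3,5)(W), (1,5)(W), (5,3)(W), (5,1)(W), (5,0)(W) are all W)
(6,0): L (options (5,0)(W), (4,0)(W), (2,0)(W) are all W)
(6,1): L (options (5,1)(W), (4,1)(W), (2,1)(W) are all W)
(7,2): L (options (6,2)(W), (5,2)(W), (3,2)(W), (7,0)(W) are all W)
(7,3): L (options (6,3)(W), (5,3)(W), (3,3)(W), (7,1)(W) are all W)
Every other cell has at least one move into one of the L cells above, so it is W.
L cells per row: a=0: 2, a=1: 2, a=2: 2, a=3: 2, a=4: 2, a=5: 2, a=6: 2, a=7: 2; total 16.

16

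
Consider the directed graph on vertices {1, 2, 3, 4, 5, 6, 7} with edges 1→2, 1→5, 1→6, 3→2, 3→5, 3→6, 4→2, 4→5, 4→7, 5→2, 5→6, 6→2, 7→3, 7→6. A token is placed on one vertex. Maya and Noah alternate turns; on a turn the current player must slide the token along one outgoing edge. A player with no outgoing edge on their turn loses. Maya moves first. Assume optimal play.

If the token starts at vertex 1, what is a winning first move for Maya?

Move to 2.

Compute win/loss labels from the base case upward. A position with no move is L. Any other position is W if it can reach an L in one move, else L.
Every edge goes from a vertex to one that appears earlier in the order 2, 6, 5, 3, 7, 4, 1, so processing vertices in that order labels each vertex after all of its successors.
2: no outgoing edge → L
6: →2(L), so W
5: →2(L), so W
3: →2(L), so W
7: →3(W), 6(W) — all W, so L
4: →7(L), so W
1: →2(L), so W
From 1, the L positions reachable in one move are: 2.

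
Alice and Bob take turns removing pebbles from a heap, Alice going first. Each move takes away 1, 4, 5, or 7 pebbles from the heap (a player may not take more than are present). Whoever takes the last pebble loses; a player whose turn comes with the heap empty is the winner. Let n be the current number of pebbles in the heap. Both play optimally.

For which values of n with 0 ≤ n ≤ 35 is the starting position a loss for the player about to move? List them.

1, 3, 9, 11, 17, 19, 25, 27, 33, 35

Label each position W (a win for the player to move) or L (a loss). A position with no legal move is W; any other position is W exactly when some move reaches an L, and L when every move reaches a W.
n=0: no move; the opponent has just taken the last pebble and therefore loses → W
n=1: →0(W) only, which is W, so L
n=2: →1(L), so W
n=3: →2(W) only, which is W, so L
n=4: →3(L), so W
n=5: →1(L), so W
n=6: →1(L), so W
n=7: →3(L), so W
n=8: →3(L), so W
n=9: →8(W), 5(W), 4(W), 2(W) — all W, so L
n=10: →9(L), so W
n=11: →10(W), 7(W), 6(W), 4(W) — all W, so L
n=12: →11(L), so W
n=13: →9(L), so W
n=14: →9(L), so W
n=15: →11(L), so W
n=16: →11(L), so W
n=17: →16(W), 13(W), 12(W), 10(W) — all W, so L
n=18: →17(L), so W
n=19: →18(W), 15(W), 14(W), 12(W) — all W, so L
n=20: →19(L), so W
n=21: →17(L), so W
n=22: →17(L), so W
n=23: →19(L), so W
n=24: →19(L), so W
n=25: →24(W), 21(W), 20(W), 18(W) — all W, so L
n=26: →25(L), so W
n=27: →26(W), 23(W), 22(W), 20(W) — all W, so L
n=28: →27(L), so W
n=29: →25(L), so W
n=30: →25(L), so W
n=31: →27(L), so W
n=32: →27(L), so W
n=33: →32(W), 29(W), 28(W), 26(W) — all W, so L
n=34: →33(L), so W
n=35: →34(W), 31(W), 30(W), 28(W) — all W, so L
Reading off the rows marked L gives the requested list; there are 10 such values of n.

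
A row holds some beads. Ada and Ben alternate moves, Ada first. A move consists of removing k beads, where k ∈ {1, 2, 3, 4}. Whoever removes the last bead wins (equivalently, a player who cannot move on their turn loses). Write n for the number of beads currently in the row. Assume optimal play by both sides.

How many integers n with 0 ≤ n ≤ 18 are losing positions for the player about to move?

4

Classify positions by backward induction: terminal positions (no move available) are L. From any other position, the mover wins iff some move reaches an L.
n=0: no move → L
n=1: →0(L), so W
n=2: →0(L), so W
n=3: →0(L), so W
n=4: →0(L), so W
n=5: →4(W), 3(W), 2(W), 1(W) — all W, so L
n=6: →5(L), so W
n=7: →5(L), so W
n=8: →5(L), so W
n=9: →5(L), so W
n=10: →9(W), 8(W), 7(W), 6(W) — all W, so L
n=11: →10(L), so W
n=12: →10(L), so W
n=13: →10(L), so W
n=14: →10(L), so W
n=15: →14(W), 13(W), 12(W), 11(W) — all W, so L
n=16: →15(L), so W
n=17: →15(L), so W
n=18: →15(L), so W
L entries with 0 ≤ n ≤ 18: n = 0, 5, 10, 15; that makes 4.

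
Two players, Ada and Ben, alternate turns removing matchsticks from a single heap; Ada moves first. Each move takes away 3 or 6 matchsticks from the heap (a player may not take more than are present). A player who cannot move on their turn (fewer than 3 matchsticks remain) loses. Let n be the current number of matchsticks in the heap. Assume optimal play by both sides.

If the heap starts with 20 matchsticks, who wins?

Ben wins.

Compute win/loss labels from the base case upward. A position with no move is L. Any other position is W if it can reach an L in one move, else L.
n=0: no move → L
n=1: no move → L
n=2: no move → L
n=3: →0(L), so W
n=4: →1(L), so W
n=5: →2(L), so W
n=6: →0(L), so W
n=7: →1(L), so W
n=8: →2(L), so W
n=9: →6(W), 3(W) — all W, so L
n=10: →7(W), 4(W) — all W, so L
n=11: →8(W), 5(W) — all W, so L
n=12: →9(L), so W
n=13: →10(L), so W
n=14: →11(L), so W
n=15: →9(L), so W
n=16: →10(L), so W
n=17: →11(L), so W
n=18: →15(W), 12(W) — all W, so L
n=19: →16(W), 13(W) — all W, so L
n=20: →17(W), 14(W) — all W, so L
Every move from 20 reaches a W position, so the mover loses.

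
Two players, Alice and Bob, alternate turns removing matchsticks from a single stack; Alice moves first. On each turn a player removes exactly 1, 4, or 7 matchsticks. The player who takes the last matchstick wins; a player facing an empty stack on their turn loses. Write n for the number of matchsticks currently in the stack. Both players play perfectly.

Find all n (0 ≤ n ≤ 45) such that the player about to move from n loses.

Build the W/L table. Terminal = L. A non-terminal position is W if it has a move to some L; otherwise it is L.
n=0: no move → L
n=1: can move to 0, which is L ⇒ W
n=2: the only move is to 1(W), a W ⇒ L
n=3: can move to 2, which is L ⇒ W
n=4: can move to 0, which is L ⇒ W
n=5: moves to 4(W), 1(W); every one is W ⇒ L
n=6: can move to 5, which is L ⇒ W
n=7: can move to 0, which is L ⇒ W
n=8: moves to 7(W), 4(W), 1(W); every one is W ⇒ L
n=9: can move to 8, which is L ⇒ W
n=10: moves to 9(W), 6(W), 3(W); every one is W ⇒ L
n=11: can move to 10, which is L ⇒ W
n=12: can move to 8, which is L ⇒ W
n=13: moves to 12(W), 9(W), 6(W); every one is W ⇒ L
n=14: can move to 13, which is L ⇒ W
n=15: can move to 8, which is L ⇒ W
n=16: moves to 15(W), 12(W), 9(W); every one is W ⇒ L
n=17: can move to 16, which is L ⇒ W
n=18: moves to 17(W), 14(W), 11(W); every one is W ⇒ L
n=19: can move to 18, which is L ⇒ W
n=20: can move to 16, which is L ⇒ W
n=21: moves to 20(W), 17(W), 14(W); every one is W ⇒ L
n=22: can move to 21, which is L ⇒ W
n=23: can move to 16, which is L ⇒ W
n=24: moves to 23(W), 20(W), 17(W); every one is W ⇒ L
n=25: can move to 24, which is L ⇒ W
n=26: moves to 25(W), 22(W), 19(W); every one is W ⇒ L
n=27: can move to 26, which is L ⇒ W
n=28: can move to 24, which is L ⇒ W
n=29: moves to 28(W), 25(W), 22(W); every one is W ⇒ L
n=30: can move to 29, which is L ⇒ W
n=31: can move to 24, which is L ⇒ W
n=32: moves to 31(W), 28(W), 25(W); every one is W ⇒ L
n=33: can move to 32, which is L ⇒ W
n=34: moves to 33(W), 30(W), 27(W); every one is W ⇒ L
n=35: can move to 34, which is L ⇒ W
n=36: can move to 32, which is L ⇒ W
n=37: moves to 36(W), 33(W), 30(W); every one is W ⇒ L
n=38: can move to 37, which is L ⇒ W
n=39: can move to 32, which is L ⇒ W
n=40: moves to 39(W), 36(W), 33(W); every one is W ⇒ L
n=41: can move to 40, which is L ⇒ W
n=42: moves to 41(W), 38(W), 35(W); every one is W ⇒ L
n=43: can move to 42, which is L ⇒ W
n=44: can move to 40, which is L ⇒ W
n=45: moves to 44(W), 41(W), 38(W); every one is W ⇒ L
Reading off the rows marked L gives the requested list; there are 18 such values of n.

0, 2, 5, 8, 10, 13, 16, 18, 21, 24, 26, 29, 32, 34, 37, 40, 42, 45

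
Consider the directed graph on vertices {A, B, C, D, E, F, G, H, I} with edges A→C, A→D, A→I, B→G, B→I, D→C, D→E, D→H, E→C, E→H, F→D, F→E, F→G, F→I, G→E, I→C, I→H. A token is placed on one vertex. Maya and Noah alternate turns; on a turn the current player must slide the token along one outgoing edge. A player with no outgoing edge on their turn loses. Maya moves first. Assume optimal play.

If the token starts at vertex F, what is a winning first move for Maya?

Positions with no move are L. A position that does have a move is losing for the player to move precisely when every available move leads to a winning position for the opponent. Fill in the labels:
Every edge goes from a vertex to one that appears earlier in the order C, H, E, D, G, I, F, A, B, so processing vertices in that order labels each vertex after all of its successors.
C: no outgoing edge → L
H: no outgoing edge → L
E: →H(L), so W
D: →H(L), so W
G: →E(W) only, which is W, so L
I: →H(L), so W
F: →G(L), so W
A: →C(L), so W
B: →G(L), so W
From F, the L positions reachable in one move are: G.

Move to G.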